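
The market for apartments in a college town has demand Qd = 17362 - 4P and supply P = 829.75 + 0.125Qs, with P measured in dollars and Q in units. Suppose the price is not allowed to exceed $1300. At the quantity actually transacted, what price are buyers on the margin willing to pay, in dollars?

3400

Rearranging supply gives Qs = 8P - 6638. Equilibrium: 17362 - 4P = 8P - 6638, so 24000 = 12P and P* = 2000, Q* = 9362.
Because the ceiling (1300) lies below the market-clearing price, it is binding.
At P = 1300: Qd = 17362 - 4·1300 = 12162 and Qs = 8·1300 - 6638 = 3762.
Only 3762 units reach the market. On the demand curve, the marginal buyer's willingness to pay at Q = 3762 is (17362 - 3762)/4 = 3400.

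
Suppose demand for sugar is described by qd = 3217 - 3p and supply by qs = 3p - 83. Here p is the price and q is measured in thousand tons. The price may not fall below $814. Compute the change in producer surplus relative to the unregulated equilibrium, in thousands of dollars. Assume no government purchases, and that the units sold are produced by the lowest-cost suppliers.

100056

In a free market, 3217 - 3p = 3p - 83 gives the equilibrium p* = 550, q* = 1567.
Because the floor (814) lies above the market-clearing price, it is binding.
At p = 814: qd = 3217 - 3·814 = 775 and qs = 3·814 - 83 = 2359.
Producer surplus without the control is ½ · (550 - 83/3) · 1567 = 2455489/6.
With the floor, 775 units are sold at 814. The supply price at q = 775 is 286, so PS = ½ · [(814 - 83/3) + (814 - 286)] · 775 = 3055825/6.
Change in producer surplus = 3055825/6 - 2455489/6 = 100056.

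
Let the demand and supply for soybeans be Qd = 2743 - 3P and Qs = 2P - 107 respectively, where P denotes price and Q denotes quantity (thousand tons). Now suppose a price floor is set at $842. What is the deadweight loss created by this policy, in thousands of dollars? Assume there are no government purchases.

277440

Equilibrium: 2743 - 3P = 2P - 107, so 2850 = 5P and P* = 570, Q* = 1033.
Because the floor (842) lies above the market-clearing price, it is binding.
At P = 842: Qd = 2743 - 3·842 = 217 and Qs = 2·842 - 107 = 1577.
Quantity traded falls to 217. At Q = 217 the demand price is (2743 - 217)/3 = 842 and the supply price is (107 + 217)/2 = 162.
Deadweight loss = ½ · (842 - 162) · (1033 - 217) = ½ · 680 · 816 = 277440.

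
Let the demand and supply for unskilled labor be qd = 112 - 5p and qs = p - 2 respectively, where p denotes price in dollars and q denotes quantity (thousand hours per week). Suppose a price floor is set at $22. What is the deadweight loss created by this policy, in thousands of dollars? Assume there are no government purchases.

Without the control the market clears where 112 - 5p = p - 2, i.e. p* = 19 and q* = 17.
The floor of 22 is above the equilibrium price 19, so it binds.
At p = 22: qd = 112 - 5·22 = 2 and qs = 22 - 2 = 20.
Quantity traded falls to 2. At q = 2 the demand price is (112 - 2)/5 = 22 and the supply price is 2 + 2 = 4.
Deadweight loss = ½ · (22 - 4) · (17 - 2) = ½ · 18 · 15 = 135.

135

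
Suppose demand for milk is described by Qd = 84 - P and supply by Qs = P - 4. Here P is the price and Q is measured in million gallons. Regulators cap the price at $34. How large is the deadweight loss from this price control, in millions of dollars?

Equilibrium: 84 - P = P - 4, so 88 = 2P and P* = 44, Q* = 40.
The ceiling of 34 is below the equilibrium price 44, so it binds.
At P = 34: Qd = 84 - 34 = 50 and Qs = 34 - 4 = 30.
Quantity traded falls to 30. At Q = 30 the demand price is 84 - 30 = 54 and the supply price is 4 + 30 = 34.
Deadweight loss = ½ · (54 - 34) · (40 - 30) = ½ · 20 · 10 = 100.

100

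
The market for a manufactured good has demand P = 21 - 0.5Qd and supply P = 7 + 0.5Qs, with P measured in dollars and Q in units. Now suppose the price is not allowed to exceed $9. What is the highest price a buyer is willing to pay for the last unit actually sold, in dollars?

19

Rearranging demand gives Qd = 42 - 2P; rearranging supply gives Qs = 2P - 14. Equilibrium: 42 - 2P = 2P - 14, so 56 = 4P and P* = 14, Q* = 14.
Because the ceiling (9) lies below the market-clearing price, it is binding.
At P = 9: Qd = 42 - 2·9 = 24 and Qs = 2·9 - 14 = 4.
Only 4 units reach the market. On the demand curve, the marginal buyer's willingness to pay at Q = 4 is (42 - 4)/2 = 19.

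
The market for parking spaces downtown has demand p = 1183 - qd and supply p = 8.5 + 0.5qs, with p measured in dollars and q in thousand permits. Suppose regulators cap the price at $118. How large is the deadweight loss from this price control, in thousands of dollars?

Rearranging demand gives qd = 1183 - p; rearranging supply gives qs = 2p - 17. Equilibrium: 1183 - p = 2p - 17, so 1200 = 3p and p* = 400, q* = 783.
Because the ceiling (118) lies below the market-clearing price, it is binding.
At p = 118: qd = 1183 - 118 = 1065 and qs = 2·118 - 17 = 219.
Quantity traded falls to 219. At q = 219 the demand price is 1183 - 219 = 964 and the supply price is (17 + 219)/2 = 118.
Deadweight loss = ½ · (964 - 118) · (783 - 219) = ½ · 846 · 564 = 238572.

238572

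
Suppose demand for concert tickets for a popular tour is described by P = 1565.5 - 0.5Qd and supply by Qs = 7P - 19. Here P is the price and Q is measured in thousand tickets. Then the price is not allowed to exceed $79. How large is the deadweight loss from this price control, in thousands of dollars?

1156695.75

Rearranging demand gives Qd = 3131 - 2P. Equilibrium: 3131 - 2P = 7P - 19, so 3150 = 9P and P* = 350, Q* = 2431.
The ceiling of 79 is below the equilibrium price 350, so it binds.
At P = 79: Qd = 3131 - 2·79 = 2973 and Qs = 7·79 - 19 = 534.
Quantity traded falls to 534. At Q = 534 the demand price is (3131 - 534)/2 = 1298.5 and the supply price is (19 + 534)/7 = 79.
Deadweight loss = ½ · (1298.5 - 79) · (2431 - 534) = ½ · 1219.5 · 1897 = 1156695.75.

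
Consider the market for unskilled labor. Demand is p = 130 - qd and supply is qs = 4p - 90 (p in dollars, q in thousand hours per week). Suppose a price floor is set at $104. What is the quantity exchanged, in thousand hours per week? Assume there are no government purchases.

26

Rearranging demand gives qd = 130 - p. In a free market, 130 - p = 4p - 90 gives the equilibrium p* = 44, q* = 86.
The floor of 104 is above the equilibrium price 44, so it binds.
At p = 104: qd = 130 - 104 = 26 and qs = 4·104 - 90 = 326.
The quantity actually transacted is the short side, demand: 26.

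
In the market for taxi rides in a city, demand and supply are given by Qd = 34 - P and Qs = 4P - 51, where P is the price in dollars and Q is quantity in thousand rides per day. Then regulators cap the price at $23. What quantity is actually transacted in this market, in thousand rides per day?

17

Without the control the market clears where 34 - P = 4P - 51, i.e. P* = 17 and Q* = 17.
Since 23 is above P* = 17, the ceiling does not bind and the free-market outcome prevails.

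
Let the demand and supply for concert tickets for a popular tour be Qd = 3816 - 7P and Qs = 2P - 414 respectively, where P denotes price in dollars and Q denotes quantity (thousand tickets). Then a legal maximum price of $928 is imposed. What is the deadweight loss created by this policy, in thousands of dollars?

Setting quantity demanded equal to quantity supplied, 3816 - 7P = 2P - 414, gives P* = 470 and Q* = 526.
The ceiling of 928 is above the equilibrium price 470, so it is not binding; the market clears at P* = 470, Q* = 526.
Since the control does not bind, no trades are prevented and deadweight loss is zero.

0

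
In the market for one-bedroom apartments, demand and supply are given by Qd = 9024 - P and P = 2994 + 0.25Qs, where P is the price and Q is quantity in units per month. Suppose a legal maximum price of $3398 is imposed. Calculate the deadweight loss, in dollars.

Rearranging supply gives Qs = 4P - 11976. Setting quantity demanded equal to quantity supplied, 9024 - P = 4P - 11976, gives P* = 4200 and Q* = 4824.
Since 3398 < 4200, the ceiling is binding.
At P = 3398: Qd = 9024 - 3398 = 5626 and Qs = 4·3398 - 11976 = 1616.
Quantity traded falls to 1616. At Q = 1616 the demand price is 9024 - 1616 = 7408 and the supply price is (11976 + 1616)/4 = 3398.
Deadweight loss = ½ · (7408 - 3398) · (4824 - 1616) = ½ · 4010 · 3208 = 6432040.

6432040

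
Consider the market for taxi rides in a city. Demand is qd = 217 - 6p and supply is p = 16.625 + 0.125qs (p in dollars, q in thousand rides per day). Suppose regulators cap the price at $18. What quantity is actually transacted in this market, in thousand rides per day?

11

Rearranging supply gives qs = 8p - 133. Equilibrium: 217 - 6p = 8p - 133, so 350 = 14p and p* = 25, q* = 67.
The ceiling of 18 is below the equilibrium price 25, so it binds.
At p = 18: qd = 217 - 6·18 = 109 and qs = 8·18 - 133 = 11.
The quantity actually transacted is the short side, supply: 11.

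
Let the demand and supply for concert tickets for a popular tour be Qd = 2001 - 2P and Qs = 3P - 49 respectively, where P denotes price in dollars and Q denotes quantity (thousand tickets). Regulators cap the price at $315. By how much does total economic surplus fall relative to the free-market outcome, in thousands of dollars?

33843.75

Equilibrium: 2001 - 2P = 3P - 49, so 2050 = 5P and P* = 410, Q* = 1181.
Since 315 < 410, the ceiling is binding.
At P = 315: Qd = 2001 - 2·315 = 1371 and Qs = 3·315 - 49 = 896.
Quantity traded falls to 896. At Q = 896 the demand price is (2001 - 896)/2 = 552.5 and the supply price is (49 + 896)/3 = 315.
Deadweight loss = ½ · (552.5 - 315) · (1181 - 896) = ½ · 237.5 · 285 = 33843.75.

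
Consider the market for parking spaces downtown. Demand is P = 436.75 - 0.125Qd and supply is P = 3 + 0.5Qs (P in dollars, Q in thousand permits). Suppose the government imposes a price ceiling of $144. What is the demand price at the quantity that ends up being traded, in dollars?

Rearranging demand gives Qd = 3494 - 8P; rearranging supply gives Qs = 2P - 6. In a free market, 3494 - 8P = 2P - 6 gives the equilibrium P* = 350, Q* = 694.
Since 144 < 350, the ceiling is binding.
At P = 144: Qd = 3494 - 8·144 = 2342 and Qs = 2·144 - 6 = 282.
Only 282 units reach the market. On the demand curve, the marginal buyer's willingness to pay at Q = 282 is (3494 - 282)/8 = 401.5.

401.5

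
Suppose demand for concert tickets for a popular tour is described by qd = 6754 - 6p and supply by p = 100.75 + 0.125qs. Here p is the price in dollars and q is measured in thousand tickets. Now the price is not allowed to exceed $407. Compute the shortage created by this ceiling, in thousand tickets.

1862

Rearranging supply gives qs = 8p - 806. Without the control the market clears where 6754 - 6p = 8p - 806, i.e. p* = 540 and q* = 3514.
Because the ceiling (407) lies below the market-clearing price, it is binding.
At p = 407: qd = 6754 - 6·407 = 4312 and qs = 8·407 - 806 = 2450.
Shortage = qd - qs = 4312 - 2450 = 1862.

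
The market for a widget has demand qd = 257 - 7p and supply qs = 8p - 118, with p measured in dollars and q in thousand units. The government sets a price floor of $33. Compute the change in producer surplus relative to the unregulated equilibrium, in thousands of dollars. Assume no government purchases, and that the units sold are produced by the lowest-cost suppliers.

In a free market, 257 - 7p = 8p - 118 gives the equilibrium p* = 25, q* = 82.
Because the floor (33) lies above the market-clearing price, it is binding.
At p = 33: qd = 257 - 7·33 = 26 and qs = 8·33 - 118 = 146.
Producer surplus without the control is ½ · (25 - 14.75) · 82 = 420.25.
With the floor, 26 units are sold at 33. The supply price at q = 26 is 18, so PS = ½ · [(33 - 14.75) + (33 - 18)] · 26 = 432.25.
Change in producer surplus = 432.25 - 420.25 = 12.

12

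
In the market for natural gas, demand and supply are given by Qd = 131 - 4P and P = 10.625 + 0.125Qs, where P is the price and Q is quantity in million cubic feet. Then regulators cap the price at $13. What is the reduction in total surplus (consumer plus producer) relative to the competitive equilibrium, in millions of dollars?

300

Rearranging supply gives Qs = 8P - 85. Setting quantity demanded equal to quantity supplied, 131 - 4P = 8P - 85, gives P* = 18 and Q* = 59.
The ceiling of 13 is below the equilibrium price 18, so it binds.
At P = 13: Qd = 131 - 4·13 = 79 and Qs = 8·13 - 85 = 19.
Quantity traded falls to 19. At Q = 19 the demand price is (131 - 19)/4 = 28 and the supply price is (85 + 19)/8 = 13.
Deadweight loss = ½ · (28 - 13) · (59 - 19) = ½ · 15 · 40 = 300.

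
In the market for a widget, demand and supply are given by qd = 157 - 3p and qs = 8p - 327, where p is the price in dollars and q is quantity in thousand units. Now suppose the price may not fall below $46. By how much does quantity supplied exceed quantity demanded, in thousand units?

In a free market, 157 - 3p = 8p - 327 gives the equilibrium p* = 44, q* = 25.
The floor of 46 is above the equilibrium price 44, so it binds.
At p = 46: qd = 157 - 3·46 = 19 and qs = 8·46 - 327 = 41.
Surplus = qs - qd = 41 - 19 = 22.

22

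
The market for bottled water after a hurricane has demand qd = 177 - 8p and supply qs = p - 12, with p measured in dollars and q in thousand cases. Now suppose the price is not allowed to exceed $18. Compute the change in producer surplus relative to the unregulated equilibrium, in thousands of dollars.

Setting quantity demanded equal to quantity supplied, 177 - 8p = p - 12, gives p* = 21 and q* = 9.
Because the ceiling (18) lies below the market-clearing price, it is binding.
At p = 18: qd = 177 - 8·18 = 33 and qs = 18 - 12 = 6.
Producer surplus without the control is ½ · (21 - 12) · 9 = 40.5.
With the ceiling, producers sell 6 units at 18, so PS = ½ · (18 - 12) · 6 = 18.
Change in producer surplus = 18 - 40.5 = -22.5.

-22.5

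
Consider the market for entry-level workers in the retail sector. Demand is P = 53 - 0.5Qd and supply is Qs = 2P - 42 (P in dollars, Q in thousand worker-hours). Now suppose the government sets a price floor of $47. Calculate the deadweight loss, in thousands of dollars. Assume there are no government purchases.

200

Rearranging demand gives Qd = 106 - 2P. Setting quantity demanded equal to quantity supplied, 106 - 2P = 2P - 42, gives P* = 37 and Q* = 32.
Since 47 > 37, the floor is binding.
At P = 47: Qd = 106 - 2·47 = 12 and Qs = 2·47 - 42 = 52.
Quantity traded falls to 12. At Q = 12 the demand price is (106 - 12)/2 = 47 and the supply price is (42 + 12)/2 = 27.
Deadweight loss = ½ · (47 - 27) · (32 - 12) = ½ · 20 · 20 = 200.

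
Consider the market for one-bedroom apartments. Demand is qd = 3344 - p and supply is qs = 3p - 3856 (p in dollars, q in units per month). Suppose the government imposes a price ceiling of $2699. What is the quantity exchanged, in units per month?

1544

Setting quantity demanded equal to quantity supplied, 3344 - p = 3p - 3856, gives p* = 1800 and q* = 1544.
Since 2699 is above p* = 1800, the ceiling does not bind and the free-market outcome prevails.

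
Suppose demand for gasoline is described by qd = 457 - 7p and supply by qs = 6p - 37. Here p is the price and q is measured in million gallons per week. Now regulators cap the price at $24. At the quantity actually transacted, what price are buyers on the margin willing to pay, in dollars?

Setting quantity demanded equal to quantity supplied, 457 - 7p = 6p - 37, gives p* = 38 and q* = 191.
The ceiling of 24 is below the equilibrium price 38, so it binds.
At p = 24: qd = 457 - 7·24 = 289 and qs = 6·24 - 37 = 107.
Only 107 units reach the market. On the demand curve, the marginal buyer's willingness to pay at q = 107 is (457 - 107)/7 = 50.

50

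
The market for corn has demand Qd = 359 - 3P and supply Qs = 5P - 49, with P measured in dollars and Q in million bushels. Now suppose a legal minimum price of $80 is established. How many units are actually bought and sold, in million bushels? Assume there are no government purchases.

119

In a free market, 359 - 3P = 5P - 49 gives the equilibrium P* = 51, Q* = 206.
Since 80 > 51, the floor is binding.
At P = 80: Qd = 359 - 3·80 = 119 and Qs = 5·80 - 49 = 351.
The quantity actually transacted is the short side, demand: 119.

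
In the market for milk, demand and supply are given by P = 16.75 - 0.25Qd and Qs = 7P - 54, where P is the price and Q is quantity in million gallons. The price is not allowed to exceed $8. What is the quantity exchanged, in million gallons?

Rearranging demand gives Qd = 67 - 4P. Equilibrium: 67 - 4P = 7P - 54, so 121 = 11P and P* = 11, Q* = 23.
Since 8 < 11, the ceiling is binding.
At P = 8: Qd = 67 - 4·8 = 35 and Qs = 7·8 - 54 = 2.
The quantity actually transacted is the short side, supply: 2.

2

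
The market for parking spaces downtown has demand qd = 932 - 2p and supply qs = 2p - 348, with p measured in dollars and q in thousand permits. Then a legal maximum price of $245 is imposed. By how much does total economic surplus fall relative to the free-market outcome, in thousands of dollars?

11250

In a free market, 932 - 2p = 2p - 348 gives the equilibrium p* = 320, q* = 292.
Since 245 < 320, the ceiling is binding.
At p = 245: qd = 932 - 2·245 = 442 and qs = 2·245 - 348 = 142.
Quantity traded falls to 142. At q = 142 the demand price is (932 - 142)/2 = 395 and the supply price is (348 + 142)/2 = 245.
Deadweight loss = ½ · (395 - 245) · (292 - 142) = ½ · 150 · 150 = 11250.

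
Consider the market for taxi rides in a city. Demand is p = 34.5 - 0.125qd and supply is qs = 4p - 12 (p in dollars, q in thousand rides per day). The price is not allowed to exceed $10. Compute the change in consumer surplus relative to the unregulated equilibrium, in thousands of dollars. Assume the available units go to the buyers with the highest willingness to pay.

196

Rearranging demand gives qd = 276 - 8p. Equilibrium: 276 - 8p = 4p - 12, so 288 = 12p and p* = 24, q* = 84.
Since 10 < 24, the ceiling is binding.
At p = 10: qd = 276 - 8·10 = 196 and qs = 4·10 - 12 = 28.
Consumer surplus without the control is ½ · (34.5 - 24) · 84 = 441.
With the ceiling, 28 units are sold at 10 (assume they go to the highest-value buyers). The demand price at q = 28 is 31, so CS = ½ · [(34.5 - 10) + (31 - 10)] · 28 = 637.
Change in consumer surplus = 637 - 441 = 196.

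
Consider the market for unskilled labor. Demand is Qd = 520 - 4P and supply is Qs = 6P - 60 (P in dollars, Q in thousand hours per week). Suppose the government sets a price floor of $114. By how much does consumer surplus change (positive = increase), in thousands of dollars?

-9856

Setting quantity demanded equal to quantity supplied, 520 - 4P = 6P - 60, gives P* = 58 and Q* = 288.
Because the floor (114) lies above the market-clearing price, it is binding.
At P = 114: Qd = 520 - 4·114 = 64 and Qs = 6·114 - 60 = 624.
Consumer surplus without the control is ½ · (130 - 58) · 288 = 10368.
With the floor, consumers buy 64 units at 114, so CS = ½ · (130 - 114) · 64 = 512.
Change in consumer surplus = 512 - 10368 = -9856.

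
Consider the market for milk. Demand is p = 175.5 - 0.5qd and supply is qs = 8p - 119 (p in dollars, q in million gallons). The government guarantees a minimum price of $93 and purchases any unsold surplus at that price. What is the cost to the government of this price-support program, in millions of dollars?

42780

Rearranging demand gives qd = 351 - 2p. Without the control the market clears where 351 - 2p = 8p - 119, i.e. p* = 47 and q* = 257.
The floor of 93 is above the equilibrium price 47, so it binds.
At p = 93: qd = 351 - 2·93 = 165 and qs = 8·93 - 119 = 625.
Surplus = qs - qd = 460.
Government expenditure = surplus × support price = 460 × 93 = 42780.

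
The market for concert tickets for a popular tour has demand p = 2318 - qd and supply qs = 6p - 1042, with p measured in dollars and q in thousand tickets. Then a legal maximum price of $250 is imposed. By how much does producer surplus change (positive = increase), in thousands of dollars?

-264040

Rearranging demand gives qd = 2318 - p. Without the control the market clears where 2318 - p = 6p - 1042, i.e. p* = 480 and q* = 1838.
The ceiling of 250 is below the equilibrium price 480, so it binds.
At p = 250: qd = 2318 - 250 = 2068 and qs = 6·250 - 1042 = 458.
Producer surplus without the control is ½ · (480 - 521/3) · 1838 = 844561/3.
With the ceiling, producers sell 458 units at 250, so PS = ½ · (250 - 521/3) · 458 = 52441/3.
Change in producer surplus = 52441/3 - 844561/3 = -264040.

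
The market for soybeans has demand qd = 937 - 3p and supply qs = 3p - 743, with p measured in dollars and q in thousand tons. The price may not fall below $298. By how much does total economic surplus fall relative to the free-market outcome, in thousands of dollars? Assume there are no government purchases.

972

Without the control the market clears where 937 - 3p = 3p - 743, i.e. p* = 280 and q* = 97.
Because the floor (298) lies above the market-clearing price, it is binding.
At p = 298: qd = 937 - 3·298 = 43 and qs = 3·298 - 743 = 151.
Quantity traded falls to 43. At q = 43 the demand price is (937 - 43)/3 = 298 and the supply price is (743 + 43)/3 = 262.
Deadweight loss = ½ · (298 - 262) · (97 - 43) = ½ · 36 · 54 = 972.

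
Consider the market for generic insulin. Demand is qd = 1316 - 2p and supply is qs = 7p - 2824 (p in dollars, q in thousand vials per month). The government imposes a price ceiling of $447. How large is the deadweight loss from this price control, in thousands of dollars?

Setting quantity demanded equal to quantity supplied, 1316 - 2p = 7p - 2824, gives p* = 460 and q* = 396.
Because the ceiling (447) lies below the market-clearing price, it is binding.
At p = 447: qd = 1316 - 2·447 = 422 and qs = 7·447 - 2824 = 305.
Quantity traded falls to 305. At q = 305 the demand price is (1316 - 305)/2 = 505.5 and the supply price is (2824 + 305)/7 = 447.
Deadweight loss = ½ · (505.5 - 447) · (396 - 305) = ½ · 58.5 · 91 = 2661.75.

2661.75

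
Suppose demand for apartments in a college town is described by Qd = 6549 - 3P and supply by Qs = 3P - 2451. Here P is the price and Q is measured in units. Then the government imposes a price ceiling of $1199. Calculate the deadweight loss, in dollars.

Setting quantity demanded equal to quantity supplied, 6549 - 3P = 3P - 2451, gives P* = 1500 and Q* = 2049.
The ceiling of 1199 is below the equilibrium price 1500, so it binds.
At P = 1199: Qd = 6549 - 3·1199 = 2952 and Qs = 3·1199 - 2451 = 1146.
Quantity traded falls to 1146. At Q = 1146 the demand price is (6549 - 1146)/3 = 1801 and the supply price is (2451 + 1146)/3 = 1199.
Deadweight loss = ½ · (1801 - 1199) · (2049 - 1146) = ½ · 602 · 903 = 271803.

271803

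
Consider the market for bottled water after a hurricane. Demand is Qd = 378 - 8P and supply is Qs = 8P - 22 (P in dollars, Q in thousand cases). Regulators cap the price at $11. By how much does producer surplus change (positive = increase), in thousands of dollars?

-1708

Without the control the market clears where 378 - 8P = 8P - 22, i.e. P* = 25 and Q* = 178.
Because the ceiling (11) lies below the market-clearing price, it is binding.
At P = 11: Qd = 378 - 8·11 = 290 and Qs = 8·11 - 22 = 66.
Producer surplus without the control is ½ · (25 - 2.75) · 178 = 1980.25.
With the ceiling, producers sell 66 units at 11, so PS = ½ · (11 - 2.75) · 66 = 272.25.
Change in producer surplus = 272.25 - 1980.25 = -1708.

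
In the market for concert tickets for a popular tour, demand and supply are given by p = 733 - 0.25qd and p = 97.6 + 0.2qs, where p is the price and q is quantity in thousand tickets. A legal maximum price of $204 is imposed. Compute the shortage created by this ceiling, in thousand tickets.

Rearranging demand gives qd = 2932 - 4p; rearranging supply gives qs = 5p - 488. In a free market, 2932 - 4p = 5p - 488 gives the equilibrium p* = 380, q* = 1412.
Since 204 < 380, the ceiling is binding.
At p = 204: qd = 2932 - 4·204 = 2116 and qs = 5·204 - 488 = 532.
Shortage = qd - qs = 2116 - 532 = 1584.

1584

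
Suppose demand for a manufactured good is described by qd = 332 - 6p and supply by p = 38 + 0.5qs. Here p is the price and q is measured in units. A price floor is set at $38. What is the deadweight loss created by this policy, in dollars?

Rearranging supply gives qs = 2p - 76. Equilibrium: 332 - 6p = 2p - 76, so 408 = 8p and p* = 51, q* = 26.
The floor of 38 is below the equilibrium price 51, so it is not binding; the market clears at p* = 51, q* = 26.
Since the control does not bind, no trades are prevented and deadweight loss is zero.

0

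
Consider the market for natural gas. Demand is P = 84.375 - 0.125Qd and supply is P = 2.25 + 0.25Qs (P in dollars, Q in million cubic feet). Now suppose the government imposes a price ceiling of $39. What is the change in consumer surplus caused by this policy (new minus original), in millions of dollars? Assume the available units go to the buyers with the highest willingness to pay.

2322

Rearranging demand gives Qd = 675 - 8P; rearranging supply gives Qs = 4P - 9. In a free market, 675 - 8P = 4P - 9 gives the equilibrium P* = 57, Q* = 219.
Since 39 < 57, the ceiling is binding.
At P = 39: Qd = 675 - 8·39 = 363 and Qs = 4·39 - 9 = 147.
Consumer surplus without the control is ½ · (84.375 - 57) · 219 = 2997.5625.
With the ceiling, 147 units are sold at 39 (assume they go to the highest-value buyers). The demand price at Q = 147 is 66, so CS = ½ · [(84.375 - 39) + (66 - 39)] · 147 = 5319.5625.
Change in consumer surplus = 5319.5625 - 2997.5625 = 2322.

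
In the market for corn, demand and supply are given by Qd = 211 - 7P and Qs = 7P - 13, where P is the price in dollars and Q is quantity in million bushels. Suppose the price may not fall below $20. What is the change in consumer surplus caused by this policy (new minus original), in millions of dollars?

-340

In a free market, 211 - 7P = 7P - 13 gives the equilibrium P* = 16, Q* = 99.
Because the floor (20) lies above the market-clearing price, it is binding.
At P = 20: Qd = 211 - 7·20 = 71 and Qs = 7·20 - 13 = 127.
Consumer surplus without the control is ½ · (211/7 - 16) · 99 = 9801/14.
With the floor, consumers buy 71 units at 20, so CS = ½ · (211/7 - 20) · 71 = 5041/14.
Change in consumer surplus = 5041/14 - 9801/14 = -340.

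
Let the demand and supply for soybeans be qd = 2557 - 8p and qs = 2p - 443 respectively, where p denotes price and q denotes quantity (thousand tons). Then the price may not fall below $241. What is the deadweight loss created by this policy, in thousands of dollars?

Setting quantity demanded equal to quantity supplied, 2557 - 8p = 2p - 443, gives p* = 300 and q* = 157.
The floor of 241 is below the equilibrium price 300, so it is not binding; the market clears at p* = 300, q* = 157.
Since the control does not bind, no trades are prevented and deadweight loss is zero.

0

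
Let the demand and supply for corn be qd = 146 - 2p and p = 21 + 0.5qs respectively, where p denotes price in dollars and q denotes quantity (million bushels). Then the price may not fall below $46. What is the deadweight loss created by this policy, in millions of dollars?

Rearranging supply gives qs = 2p - 42. Without the control the market clears where 146 - 2p = 2p - 42, i.e. p* = 47 and q* = 52.
The floor of 46 is below the equilibrium price 47, so it is not binding; the market clears at p* = 47, q* = 52.
Since the control does not bind, no trades are prevented and deadweight loss is zero.

0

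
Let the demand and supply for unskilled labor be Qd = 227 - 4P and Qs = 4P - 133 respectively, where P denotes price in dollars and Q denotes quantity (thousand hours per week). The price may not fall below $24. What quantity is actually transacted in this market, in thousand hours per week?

In a free market, 227 - 4P = 4P - 133 gives the equilibrium P* = 45, Q* = 47.
The floor of 24 is below the equilibrium price 45, so it is not binding; the market clears at P* = 45, Q* = 47.

47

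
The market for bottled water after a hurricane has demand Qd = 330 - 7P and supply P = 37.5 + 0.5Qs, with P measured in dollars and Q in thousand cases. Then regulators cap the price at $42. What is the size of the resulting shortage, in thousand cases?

27

Rearranging supply gives Qs = 2P - 75. Without the control the market clears where 330 - 7P = 2P - 75, i.e. P* = 45 and Q* = 15.
Because the ceiling (42) lies below the market-clearing price, it is binding.
At P = 42: Qd = 330 - 7·42 = 36 and Qs = 2·42 - 75 = 9.
Shortage = Qd - Qs = 36 - 9 = 27.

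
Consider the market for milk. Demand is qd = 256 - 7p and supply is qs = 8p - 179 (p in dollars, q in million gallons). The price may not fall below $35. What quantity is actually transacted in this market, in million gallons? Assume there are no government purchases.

11

Setting quantity demanded equal to quantity supplied, 256 - 7p = 8p - 179, gives p* = 29 and q* = 53.
Since 35 > 29, the floor is binding.
At p = 35: qd = 256 - 7·35 = 11 and qs = 8·35 - 179 = 101.
The quantity actually transacted is the short side, demand: 11.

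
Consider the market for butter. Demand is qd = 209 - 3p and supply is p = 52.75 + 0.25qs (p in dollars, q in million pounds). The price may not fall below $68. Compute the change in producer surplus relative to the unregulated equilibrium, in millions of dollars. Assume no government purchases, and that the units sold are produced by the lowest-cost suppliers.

Rearranging supply gives qs = 4p - 211. Equilibrium: 209 - 3p = 4p - 211, so 420 = 7p and p* = 60, q* = 29.
The floor of 68 is above the equilibrium price 60, so it binds.
At p = 68: qd = 209 - 3·68 = 5 and qs = 4·68 - 211 = 61.
Producer surplus without the control is ½ · (60 - 52.75) · 29 = 105.125.
With the floor, 5 units are sold at 68. The supply price at q = 5 is 54, so PS = ½ · [(68 - 52.75) + (68 - 54)] · 5 = 73.125.
Change in producer surplus = 73.125 - 105.125 = -32.

-32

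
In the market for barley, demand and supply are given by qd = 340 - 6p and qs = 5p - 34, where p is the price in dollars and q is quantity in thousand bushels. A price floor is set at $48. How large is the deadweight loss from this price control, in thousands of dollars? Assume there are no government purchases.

1293.6

Setting quantity demanded equal to quantity supplied, 340 - 6p = 5p - 34, gives p* = 34 and q* = 136.
The floor of 48 is above the equilibrium price 34, so it binds.
At p = 48: qd = 340 - 6·48 = 52 and qs = 5·48 - 34 = 206.
Quantity traded falls to 52. At q = 52 the demand price is (340 - 52)/6 = 48 and the supply price is (34 + 52)/5 = 17.2.
Deadweight loss = ½ · (48 - 17.2) · (136 - 52) = ½ · 30.8 · 84 = 1293.6.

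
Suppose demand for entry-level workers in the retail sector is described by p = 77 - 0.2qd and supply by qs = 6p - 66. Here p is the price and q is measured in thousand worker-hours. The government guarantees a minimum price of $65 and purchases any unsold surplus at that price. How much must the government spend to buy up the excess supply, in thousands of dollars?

17160

Rearranging demand gives qd = 385 - 5p. Equilibrium: 385 - 5p = 6p - 66, so 451 = 11p and p* = 41, q* = 180.
Because the floor (65) lies above the market-clearing price, it is binding.
At p = 65: qd = 385 - 5·65 = 60 and qs = 6·65 - 66 = 324.
Surplus = qs - qd = 264.
Government expenditure = surplus × support price = 264 × 65 = 17160.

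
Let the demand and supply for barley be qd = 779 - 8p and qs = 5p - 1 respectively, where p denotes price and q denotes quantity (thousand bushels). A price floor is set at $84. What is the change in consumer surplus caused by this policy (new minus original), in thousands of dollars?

Equilibrium: 779 - 8p = 5p - 1, so 780 = 13p and p* = 60, q* = 299.
Because the floor (84) lies above the market-clearing price, it is binding.
At p = 84: qd = 779 - 8·84 = 107 and qs = 5·84 - 1 = 419.
Consumer surplus without the control is ½ · (97.375 - 60) · 299 = 5587.5625.
With the floor, consumers buy 107 units at 84, so CS = ½ · (97.375 - 84) · 107 = 715.5625.
Change in consumer surplus = 715.5625 - 5587.5625 = -4872.

-4872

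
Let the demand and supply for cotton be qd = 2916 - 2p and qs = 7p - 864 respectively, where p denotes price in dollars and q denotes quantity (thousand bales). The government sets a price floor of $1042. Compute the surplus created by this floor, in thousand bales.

Equilibrium: 2916 - 2p = 7p - 864, so 3780 = 9p and p* = 420, q* = 2076.
Since 1042 > 420, the floor is binding.
At p = 1042: qd = 2916 - 2·1042 = 832 and qs = 7·1042 - 864 = 6430.
Surplus = qs - qd = 6430 - 832 = 5598.

5598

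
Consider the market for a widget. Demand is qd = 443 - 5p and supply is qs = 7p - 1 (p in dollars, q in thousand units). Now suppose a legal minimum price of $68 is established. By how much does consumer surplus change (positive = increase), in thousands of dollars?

In a free market, 443 - 5p = 7p - 1 gives the equilibrium p* = 37, q* = 258.
Because the floor (68) lies above the market-clearing price, it is binding.
At p = 68: qd = 443 - 5·68 = 103 and qs = 7·68 - 1 = 475.
Consumer surplus without the control is ½ · (88.6 - 37) · 258 = 6656.4.
With the floor, consumers buy 103 units at 68, so CS = ½ · (88.6 - 68) · 103 = 1060.9.
Change in consumer surplus = 1060.9 - 6656.4 = -5595.5.

-5595.5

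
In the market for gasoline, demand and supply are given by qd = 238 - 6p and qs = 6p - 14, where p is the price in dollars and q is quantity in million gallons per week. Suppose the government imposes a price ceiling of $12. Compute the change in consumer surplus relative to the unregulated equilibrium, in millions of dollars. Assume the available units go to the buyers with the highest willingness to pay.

279

Setting quantity demanded equal to quantity supplied, 238 - 6p = 6p - 14, gives p* = 21 and q* = 112.
Because the ceiling (12) lies below the market-clearing price, it is binding.
At p = 12: qd = 238 - 6·12 = 166 and qs = 6·12 - 14 = 58.
Consumer surplus without the control is ½ · (119/3 - 21) · 112 = 3136/3.
With the ceiling, 58 units are sold at 12 (assume they go to the highest-value buyers). The demand price at q = 58 is 30, so CS = ½ · [(119/3 - 12) + (30 - 12)] · 58 = 3973/3.
Change in consumer surplus = 3973/3 - 3136/3 = 279.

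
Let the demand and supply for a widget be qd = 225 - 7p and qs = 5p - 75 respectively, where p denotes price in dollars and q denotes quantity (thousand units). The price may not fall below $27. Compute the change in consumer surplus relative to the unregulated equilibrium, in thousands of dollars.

-86

Equilibrium: 225 - 7p = 5p - 75, so 300 = 12p and p* = 25, q* = 50.
The floor of 27 is above the equilibrium price 25, so it binds.
At p = 27: qd = 225 - 7·27 = 36 and qs = 5·27 - 75 = 60.
Consumer surplus without the control is ½ · (225/7 - 25) · 50 = 1250/7.
With the floor, consumers buy 36 units at 27, so CS = ½ · (225/7 - 27) · 36 = 648/7.
Change in consumer surplus = 648/7 - 1250/7 = -86.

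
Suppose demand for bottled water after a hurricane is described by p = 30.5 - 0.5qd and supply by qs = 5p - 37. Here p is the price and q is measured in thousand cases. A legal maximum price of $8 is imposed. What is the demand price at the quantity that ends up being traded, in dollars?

Rearranging demand gives qd = 61 - 2p. Without the control the market clears where 61 - 2p = 5p - 37, i.e. p* = 14 and q* = 33.
The ceiling of 8 is below the equilibrium price 14, so it binds.
At p = 8: qd = 61 - 2·8 = 45 and qs = 5·8 - 37 = 3.
Only 3 units reach the market. On the demand curve, the marginal buyer's willingness to pay at q = 3 is (61 - 3)/2 = 29.

29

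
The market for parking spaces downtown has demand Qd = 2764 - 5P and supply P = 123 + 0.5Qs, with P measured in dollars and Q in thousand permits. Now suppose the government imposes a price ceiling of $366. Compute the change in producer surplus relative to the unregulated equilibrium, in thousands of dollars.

-35200

Rearranging supply gives Qs = 2P - 246. Setting quantity demanded equal to quantity supplied, 2764 - 5P = 2P - 246, gives P* = 430 and Q* = 614.
Since 366 < 430, the ceiling is binding.
At P = 366: Qd = 2764 - 5·366 = 934 and Qs = 2·366 - 246 = 486.
Producer surplus without the control is ½ · (430 - 123) · 614 = 94249.
With the ceiling, producers sell 486 units at 366, so PS = ½ · (366 - 123) · 486 = 59049.
Change in producer surplus = 59049 - 94249 = -35200.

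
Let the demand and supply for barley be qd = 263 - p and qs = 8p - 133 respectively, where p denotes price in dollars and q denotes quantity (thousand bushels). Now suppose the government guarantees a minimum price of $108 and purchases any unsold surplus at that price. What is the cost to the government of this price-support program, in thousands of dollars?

62208

Equilibrium: 263 - p = 8p - 133, so 396 = 9p and p* = 44, q* = 219.
Because the floor (108) lies above the market-clearing price, it is binding.
At p = 108: qd = 263 - 108 = 155 and qs = 8·108 - 133 = 731.
Surplus = qs - qd = 576.
Government expenditure = surplus × support price = 576 × 108 = 62208.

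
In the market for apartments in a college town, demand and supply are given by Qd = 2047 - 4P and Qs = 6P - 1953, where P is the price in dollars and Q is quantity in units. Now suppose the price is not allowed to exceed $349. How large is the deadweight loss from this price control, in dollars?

19507.5

Without the control the market clears where 2047 - 4P = 6P - 1953, i.e. P* = 400 and Q* = 447.
Since 349 < 400, the ceiling is binding.
At P = 349: Qd = 2047 - 4·349 = 651 and Qs = 6·349 - 1953 = 141.
Quantity traded falls to 141. At Q = 141 the demand price is (2047 - 141)/4 = 476.5 and the supply price is (1953 + 141)/6 = 349.
Deadweight loss = ½ · (476.5 - 349) · (447 - 141) = ½ · 127.5 · 306 = 19507.5.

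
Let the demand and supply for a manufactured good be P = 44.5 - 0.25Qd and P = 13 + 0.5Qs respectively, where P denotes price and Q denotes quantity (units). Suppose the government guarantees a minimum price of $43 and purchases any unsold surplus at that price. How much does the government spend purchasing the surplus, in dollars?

2322

Rearranging demand gives Qd = 178 - 4P; rearranging supply gives Qs = 2P - 26. Without the control the market clears where 178 - 4P = 2P - 26, i.e. P* = 34 and Q* = 42.
The floor of 43 is above the equilibrium price 34, so it binds.
At P = 43: Qd = 178 - 4·43 = 6 and Qs = 2·43 - 26 = 60.
Surplus = Qs - Qd = 54.
Government expenditure = surplus × support price = 54 × 43 = 2322.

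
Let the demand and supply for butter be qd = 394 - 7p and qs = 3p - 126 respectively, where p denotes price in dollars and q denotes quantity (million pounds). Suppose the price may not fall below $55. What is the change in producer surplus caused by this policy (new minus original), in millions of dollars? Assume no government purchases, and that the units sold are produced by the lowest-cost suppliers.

Without the control the market clears where 394 - 7p = 3p - 126, i.e. p* = 52 and q* = 30.
The floor of 55 is above the equilibrium price 52, so it binds.
At p = 55: qd = 394 - 7·55 = 9 and qs = 3·55 - 126 = 39.
Producer surplus without the control is ½ · (52 - 42) · 30 = 150.
With the floor, 9 units are sold at 55. The supply price at q = 9 is 45, so PS = ½ · [(55 - 42) + (55 - 45)] · 9 = 103.5.
Change in producer surplus = 103.5 - 150 = -46.5.

-46.5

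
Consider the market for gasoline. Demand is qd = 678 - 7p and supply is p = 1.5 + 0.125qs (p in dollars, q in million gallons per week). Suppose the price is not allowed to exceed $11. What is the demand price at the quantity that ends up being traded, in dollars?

86

Rearranging supply gives qs = 8p - 12. Without the control the market clears where 678 - 7p = 8p - 12, i.e. p* = 46 and q* = 356.
Since 11 < 46, the ceiling is binding.
At p = 11: qd = 678 - 7·11 = 601 and qs = 8·11 - 12 = 76.
Only 76 units reach the market. On the demand curve, the marginal buyer's willingness to pay at q = 76 is (678 - 76)/7 = 86.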